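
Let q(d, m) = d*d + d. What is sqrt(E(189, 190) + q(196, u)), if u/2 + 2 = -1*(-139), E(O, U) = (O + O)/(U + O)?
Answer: sqrt(5546409554)/379 ≈ 196.50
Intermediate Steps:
E(O, U) = 2*O/(O + U) (E(O, U) = (2*O)/(O + U) = 2*O/(O + U))
u = 274 (u = -4 + 2*(-1*(-139)) = -4 + 2*139 = -4 + 278 = 274)
q(d, m) = d + d**2 (q(d, m) = d**2 + d = d + d**2)
sqrt(E(189, 190) + q(196, u)) = sqrt(2*189/(189 + 190) + 196*(1 + 196)) = sqrt(2*189/379 + 196*197) = sqrt(2*189*(1/379) + 38612) = sqrt(378/379 + 38612) = sqrt(14634326/379) = sqrt(5546409554)/379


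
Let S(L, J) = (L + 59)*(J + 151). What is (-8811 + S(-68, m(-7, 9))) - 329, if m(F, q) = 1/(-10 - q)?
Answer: -199472/19 ≈ -10499.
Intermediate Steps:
S(L, J) = (59 + L)*(151 + J)
(-8811 + S(-68, m(-7, 9))) - 329 = (-8811 + (8909 + 59*(-1/(10 + 9)) + 151*(-68) - 1/(10 + 9)*(-68))) - 329 = (-8811 + (8909 + 59*(-1/19) - 10268 - 1/19*(-68))) - 329 = (-8811 + (8909 - 59/19 - 10268 + 68/19)) - 329 = (-8811 - 25812/19) - 329 = -193221/19 - 329 = -199472/19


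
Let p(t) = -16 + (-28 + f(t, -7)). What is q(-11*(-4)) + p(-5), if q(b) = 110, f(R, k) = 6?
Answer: 72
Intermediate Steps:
p(t) = -38 (p(t) = -16 + (-28 + 6) = -16 - 22 = -38)
q(-11*(-4)) + p(-5) = 110 - 38 = 72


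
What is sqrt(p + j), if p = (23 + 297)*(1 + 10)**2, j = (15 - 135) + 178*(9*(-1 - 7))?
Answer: 2*sqrt(6446) ≈ 160.57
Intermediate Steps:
j = -12936 (j = -120 + 178*(9*(-8)) = -120 + 178*(-72) = -120 - 12816 = -12936)
p = 38720 (p = 320*11**2 = 320*121 = 38720)
sqrt(p + j) = sqrt(38720 - 12936) = sqrt(25784) = 2*sqrt(6446)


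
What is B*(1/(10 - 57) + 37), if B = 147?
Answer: 255486/47 ≈ 5435.9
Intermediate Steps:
B*(1/(10 - 57) + 37) = 147*(1/(10 - 57) + 37) = 147*(1/(-47) + 37) = 147*(-1/47 + 37) = 147*(1738/47) = 255486/47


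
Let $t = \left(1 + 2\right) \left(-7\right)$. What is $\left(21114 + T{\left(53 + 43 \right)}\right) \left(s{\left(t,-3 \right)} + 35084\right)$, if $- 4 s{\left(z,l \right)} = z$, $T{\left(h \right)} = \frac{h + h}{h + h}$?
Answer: $\frac{2963638055}{4} \approx 7.4091 \cdot 10^{8}$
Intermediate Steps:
$T{\left(h \right)} = 1$ ($T{\left(h \right)} = \frac{2 h}{2 h} = 2 h \frac{1}{2 h} = 1$)
$t = -21$ ($t = 3 \left(-7\right) = -21$)
$s{\left(z,l \right)} = - \frac{z}{4}$
$\left(21114 + T{\left(53 + 43 \right)}\right) \left(s{\left(t,-3 \right)} + 35084\right) = \left(21114 + 1\right) \left(\left(- \frac{1}{4}\right) \left(-21\right) + 35084\right) = 21115 \left(\frac{21}{4} + 35084\right) = 21115 \cdot \frac{140357}{4} = \frac{2963638055}{4}$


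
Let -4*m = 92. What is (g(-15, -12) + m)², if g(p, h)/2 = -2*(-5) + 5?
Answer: 49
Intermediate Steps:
g(p, h) = 30 (g(p, h) = 2*(-2*(-5) + 5) = 2*(10 + 5) = 2*15 = 30)
m = -23 (m = -¼*92 = -23)
(g(-15, -12) + m)² = (30 - 23)² = 7² = 49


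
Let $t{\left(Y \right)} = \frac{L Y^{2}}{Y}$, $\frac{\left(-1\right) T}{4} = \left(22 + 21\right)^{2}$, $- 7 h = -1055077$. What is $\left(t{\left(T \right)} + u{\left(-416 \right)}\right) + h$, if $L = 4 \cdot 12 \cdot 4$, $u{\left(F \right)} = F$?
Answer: $- \frac{8888059}{7} \approx -1.2697 \cdot 10^{6}$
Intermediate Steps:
$h = \frac{1055077}{7}$ ($h = \left(- \frac{1}{7}\right) \left(-1055077\right) = \frac{1055077}{7} \approx 1.5073 \cdot 10^{5}$)
$L = 192$ ($L = 48 \cdot 4 = 192$)
$T = -7396$ ($T = - 4 \left(22 + 21\right)^{2} = - 4 \cdot 43^{2} = \left(-4\right) 1849 = -7396$)
$t{\left(Y \right)} = 192 Y$ ($t{\left(Y \right)} = \frac{192 Y^{2}}{Y} = 192 Y$)
$\left(t{\left(T \right)} + u{\left(-416 \right)}\right) + h = \left(192 \left(-7396\right) - 416\right) + \frac{1055077}{7} = \left(-1420032 - 416\right) + \frac{1055077}{7} = -1420448 + \frac{1055077}{7} = - \frac{8888059}{7}$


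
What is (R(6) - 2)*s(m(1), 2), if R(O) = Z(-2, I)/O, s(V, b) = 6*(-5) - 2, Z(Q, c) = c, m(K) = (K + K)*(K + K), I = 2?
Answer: 160/3 ≈ 53.333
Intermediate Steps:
m(K) = 4*K² (m(K) = (2*K)*(2*K) = 4*K²)
s(V, b) = -32 (s(V, b) = -30 - 2 = -32)
R(O) = 2/O
(R(6) - 2)*s(m(1), 2) = (2/6 - 2)*(-32) = (2*(⅙) - 2)*(-32) = (⅓ - 2)*(-32) = -5/3*(-32) = 160/3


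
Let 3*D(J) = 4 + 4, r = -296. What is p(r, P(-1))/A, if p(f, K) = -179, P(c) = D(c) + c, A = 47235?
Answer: -179/47235 ≈ -0.0037896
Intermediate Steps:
D(J) = 8/3 (D(J) = (4 + 4)/3 = (⅓)*8 = 8/3)
P(c) = 8/3 + c
p(r, P(-1))/A = -179/47235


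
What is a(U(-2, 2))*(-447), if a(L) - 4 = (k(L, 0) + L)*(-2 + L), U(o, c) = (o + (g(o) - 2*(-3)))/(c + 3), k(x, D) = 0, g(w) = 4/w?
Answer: -37548/25 ≈ -1501.9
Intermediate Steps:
U(o, c) = (6 + o + 4/o)/(3 + c) (U(o, c) = (o + (4/o - 2*(-3)))/(c + 3) = (o + (4/o + 6))/(3 + c) = (o + (6 + 4/o))/(3 + c) = (6 + o + 4/o)/(3 + c))
a(L) = 4 + L*(-2 + L) (a(L) = 4 + (0 + L)*(-2 + L) = 4 + L*(-2 + L))
a(U(-2, 2))*(-447) = (4 + ((4 - 2*(6 - 2))/((-2)*(3 + 2)))² - 2*(4 - 2*(6 - 2))/((-2)*(3 + 2)))*(-447) = (4 + (-½*(4 - 2*4)/5)² - (-1)*(4 - 2*4)/5)*(-447) = (4 + (-½*⅕*(4 - 8))² - (-1)*(4 - 8)/5)*(-447) = (4 + (-½*⅕*(-4))² - (-1)*(-4)/5)*(-447) = (4 + (⅖)² - 2*⅖)*(-447) = (4 + 4/25 - ⅘)*(-447) = (84/25)*(-447) = -37548/25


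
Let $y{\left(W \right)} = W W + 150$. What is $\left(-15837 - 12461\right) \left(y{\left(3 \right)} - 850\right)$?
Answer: $19553918$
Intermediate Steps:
$y{\left(W \right)} = 150 + W^{2}$ ($y{\left(W \right)} = W^{2} + 150 = 150 + W^{2}$)
$\left(-15837 - 12461\right) \left(y{\left(3 \right)} - 850\right) = \left(-15837 - 12461\right) \left(\left(150 + 3^{2}\right) - 850\right) = - 28298 \left(\left(150 + 9\right) - 850\right) = - 28298 \left(159 - 850\right) = \left(-28298\right) \left(-691\right) = 19553918$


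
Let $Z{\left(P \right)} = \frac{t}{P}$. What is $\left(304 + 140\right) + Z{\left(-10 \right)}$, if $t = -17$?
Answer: $\frac{4457}{10} \approx 445.7$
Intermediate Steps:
$Z{\left(P \right)} = - \frac{17}{P}$
$\left(304 + 140\right) + Z{\left(-10 \right)} = \left(304 + 140\right) - \frac{17}{-10} = 444 - - \frac{17}{10} = 444 + \frac{17}{10} = \frac{4457}{10}$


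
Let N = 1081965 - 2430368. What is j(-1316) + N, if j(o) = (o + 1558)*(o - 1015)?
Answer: -1912505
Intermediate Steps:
j(o) = (-1015 + o)*(1558 + o) (j(o) = (1558 + o)*(-1015 + o) = (-1015 + o)*(1558 + o))
N = -1348403
j(-1316) + N = (-1581370 + (-1316)² + 543*(-1316)) - 1348403 = (-1581370 + 1731856 - 714588) - 1348403 = -564102 - 1348403 = -1912505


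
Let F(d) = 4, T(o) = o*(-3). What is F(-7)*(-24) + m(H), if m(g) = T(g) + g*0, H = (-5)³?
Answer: 279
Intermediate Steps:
T(o) = -3*o
H = -125
m(g) = -3*g (m(g) = -3*g + g*0 = -3*g + 0 = -3*g)
F(-7)*(-24) + m(H) = 4*(-24) - 3*(-125) = -96 + 375 = 279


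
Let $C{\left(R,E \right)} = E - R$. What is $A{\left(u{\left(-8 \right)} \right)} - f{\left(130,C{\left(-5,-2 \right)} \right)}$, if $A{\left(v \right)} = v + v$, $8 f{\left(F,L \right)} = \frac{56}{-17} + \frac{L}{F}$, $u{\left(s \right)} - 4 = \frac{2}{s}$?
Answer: $\frac{139829}{17680} \approx 7.9089$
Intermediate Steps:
$u{\left(s \right)} = 4 + \frac{2}{s}$
$f{\left(F,L \right)} = - \frac{7}{17} + \frac{L}{8 F}$ ($f{\left(F,L \right)} = \frac{\frac{56}{-17} + \frac{L}{F}}{8} = \frac{56 \left(- \frac{1}{17}\right) + \frac{L}{F}}{8} = \frac{- \frac{56}{17} + \frac{L}{F}}{8} = - \frac{7}{17} + \frac{L}{8 F}$)
$A{\left(v \right)} = 2 v$
$A{\left(u{\left(-8 \right)} \right)} - f{\left(130,C{\left(-5,-2 \right)} \right)} = 2 \left(4 + \frac{2}{-8}\right) - \left(- \frac{7}{17} + \frac{-2 - -5}{8 \cdot 130}\right) = 2 \left(4 + 2 \left(- \frac{1}{8}\right)\right) - \left(- \frac{7}{17} + \frac{1}{8} \left(-2 + 5\right) \frac{1}{130}\right) = 2 \left(4 - \frac{1}{4}\right) - \left(- \frac{7}{17} + \frac{1}{8} \cdot 3 \cdot \frac{1}{130}\right) = 2 \cdot \frac{15}{4} - \left(- \frac{7}{17} + \frac{3}{1040}\right) = \frac{15}{2} - - \frac{7229}{17680} = \frac{15}{2} + \frac{7229}{17680} = \frac{139829}{17680}$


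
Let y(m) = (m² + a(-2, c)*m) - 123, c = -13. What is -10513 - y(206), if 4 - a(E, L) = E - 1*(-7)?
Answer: -52620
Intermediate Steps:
a(E, L) = -3 - E (a(E, L) = 4 - (E - 1*(-7)) = 4 - (E + 7) = 4 - (7 + E) = 4 + (-7 - E) = -3 - E)
y(m) = -123 + m² - m (y(m) = (m² + (-3 - 1*(-2))*m) - 123 = (m² + (-3 + 2)*m) - 123 = (m² - m) - 123 = -123 + m² - m)
-10513 - y(206) = -10513 - (-123 + 206² - 1*206) = -10513 - (-123 + 42436 - 206) = -10513 - 1*42107 = -10513 - 42107 = -52620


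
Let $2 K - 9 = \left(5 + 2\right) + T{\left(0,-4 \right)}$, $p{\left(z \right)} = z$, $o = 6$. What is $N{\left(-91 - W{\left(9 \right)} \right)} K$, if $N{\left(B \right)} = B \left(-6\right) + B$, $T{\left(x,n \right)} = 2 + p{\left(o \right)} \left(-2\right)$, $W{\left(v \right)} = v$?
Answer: $1500$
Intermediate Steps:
$T{\left(x,n \right)} = -10$ ($T{\left(x,n \right)} = 2 + 6 \left(-2\right) = 2 - 12 = -10$)
$N{\left(B \right)} = - 5 B$ ($N{\left(B \right)} = - 6 B + B = - 5 B$)
$K = 3$ ($K = \frac{9}{2} + \frac{\left(5 + 2\right) - 10}{2} = \frac{9}{2} + \frac{7 - 10}{2} = \frac{9}{2} + \frac{1}{2} \left(-3\right) = \frac{9}{2} - \frac{3}{2} = 3$)
$N{\left(-91 - W{\left(9 \right)} \right)} K = - 5 \left(-91 - 9\right) 3 = \left(-5\right) \left(-100\right) 3 = 500 \cdot 3 = 1500$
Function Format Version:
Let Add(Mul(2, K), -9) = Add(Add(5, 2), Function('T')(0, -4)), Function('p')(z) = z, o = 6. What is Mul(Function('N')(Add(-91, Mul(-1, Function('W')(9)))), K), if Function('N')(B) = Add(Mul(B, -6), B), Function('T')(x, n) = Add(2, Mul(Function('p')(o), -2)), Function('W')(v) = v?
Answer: 1500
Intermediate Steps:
Function('T')(x, n) = -10 (Function('T')(x, n) = Add(2, Mul(6, -2)) = Add(2, -12) = -10)
Function('N')(B) = Mul(-5, B) (Function('N')(B) = Add(Mul(-6, B), B) = Mul(-5, B))
K = 3 (K = Add(Rational(9, 2), Mul(Rational(1, 2), Add(Add(5, 2), -10))) = Add(Rational(9, 2), Mul(Rational(1, 2), Add(7, -10))) = Add(Rational(9, 2), Mul(Rational(1, 2), -3)) = Add(Rational(9, 2), Rational(-3, 2)) = 3)
Mul(Function('N')(Add(-91, Mul(-1, Function('W')(9)))), K) = Mul(Mul(-5, Add(-91, Mul(-1, 9))), 3) = Mul(Mul(-5, Add(-91, -9)), 3) = Mul(Mul(-5, -100), 3) = Mul(500, 3) = 1500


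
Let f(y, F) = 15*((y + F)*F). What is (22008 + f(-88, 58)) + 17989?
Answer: 13897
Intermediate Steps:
f(y, F) = 15*F*(F + y) (f(y, F) = 15*((F + y)*F) = 15*(F*(F + y)) = 15*F*(F + y))
(22008 + f(-88, 58)) + 17989 = (22008 + 15*58*(58 - 88)) + 17989 = (22008 + 15*58*(-30)) + 17989 = (22008 - 26100) + 17989 = -4092 + 17989 = 13897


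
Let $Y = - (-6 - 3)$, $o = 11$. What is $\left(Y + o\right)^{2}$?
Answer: $400$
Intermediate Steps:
$Y = 9$ ($Y = \left(-1\right) \left(-9\right) = 9$)
$\left(Y + o\right)^{2} = \left(9 + 11\right)^{2} = 20^{2} = 400$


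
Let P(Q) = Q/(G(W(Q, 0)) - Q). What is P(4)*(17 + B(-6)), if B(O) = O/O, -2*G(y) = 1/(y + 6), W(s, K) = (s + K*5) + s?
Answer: -2016/113 ≈ -17.841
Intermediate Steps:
W(s, K) = 2*s + 5*K (W(s, K) = (s + 5*K) + s = 2*s + 5*K)
G(y) = -1/(2*(6 + y)) (G(y) = -1/(2*(y + 6)) = -1/(2*(6 + y)))
B(O) = 1
P(Q) = Q/(-Q - 1/(12 + 4*Q)) (P(Q) = Q/(-1/(12 + 2*(2*Q + 5*0)) - Q) = Q/(-1/(12 + 2*(2*Q + 0)) - Q) = Q/(-1/(12 + 2*(2*Q)) - Q) = Q/(-1/(12 + 4*Q) - Q) = Q/(-Q - 1/(12 + 4*Q)))
P(4)*(17 + B(-6)) = (-4*4*(3 + 4)/(1 + 4*4*(3 + 4)))*(17 + 1) = -4*4*7/(1 + 4*4*7)*18 = -4*4*7/(1 + 112)*18 = -4*4*7/113*18 = -4*4*1/113*7*18 = -112/113*18 = -2016/113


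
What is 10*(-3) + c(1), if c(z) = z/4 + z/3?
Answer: -353/12 ≈ -29.417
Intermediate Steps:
c(z) = 7*z/12 (c(z) = z*(¼) + z*(⅓) = z/4 + z/3 = 7*z/12)
10*(-3) + c(1) = 10*(-3) + (7/12)*1 = -30 + 7/12 = -353/12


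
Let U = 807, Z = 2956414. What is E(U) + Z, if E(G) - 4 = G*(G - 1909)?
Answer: 2067104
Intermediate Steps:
E(G) = 4 + G*(-1909 + G) (E(G) = 4 + G*(G - 1909) = 4 + G*(-1909 + G))
E(U) + Z = (4 + 807² - 1909*807) + 2956414 = (4 + 651249 - 1540563) + 2956414 = -889310 + 2956414 = 2067104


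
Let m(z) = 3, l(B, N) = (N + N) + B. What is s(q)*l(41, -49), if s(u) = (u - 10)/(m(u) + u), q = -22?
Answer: -96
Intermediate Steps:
l(B, N) = B + 2*N (l(B, N) = 2*N + B = B + 2*N)
s(u) = (-10 + u)/(3 + u) (s(u) = (u - 10)/(3 + u) = (-10 + u)/(3 + u))
s(q)*l(41, -49) = ((-10 - 22)/(3 - 22))*(41 + 2*(-49)) = (-32/(-19))*(41 - 98) = -1/19*(-32)*(-57) = (32/19)*(-57) = -96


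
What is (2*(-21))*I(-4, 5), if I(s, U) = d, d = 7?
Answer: -294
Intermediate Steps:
I(s, U) = 7
(2*(-21))*I(-4, 5) = (2*(-21))*7 = -42*7 = -294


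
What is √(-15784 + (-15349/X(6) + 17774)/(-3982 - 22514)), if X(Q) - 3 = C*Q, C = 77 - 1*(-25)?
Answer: I*√7276522586424090/678960 ≈ 125.64*I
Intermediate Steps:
C = 102 (C = 77 + 25 = 102)
X(Q) = 3 + 102*Q
√(-15784 + (-15349/X(6) + 17774)/(-3982 - 22514)) = √(-15784 + (-15349/(3 + 102*6) + 17774)/(-3982 - 22514)) = √(-15784 + (-15349/(3 + 612) + 17774)/(-26496)) = √(-15784 + (-15349/615 + 17774)*(-1/26496)) = √(-15784 + (10915661/615)*(-1/26496)) = √(-15784 - 10915661/16295040) = √(-257211827021/16295040) = I*√7276522586424090/678960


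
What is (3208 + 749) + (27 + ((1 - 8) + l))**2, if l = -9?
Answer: 4078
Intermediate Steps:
(3208 + 749) + (27 + ((1 - 8) + l))**2 = (3208 + 749) + (27 + ((1 - 8) - 9))**2 = 3957 + (27 + (-7 - 9))**2 = 3957 + (27 - 16)**2 = 3957 + 11**2 = 3957 + 121 = 4078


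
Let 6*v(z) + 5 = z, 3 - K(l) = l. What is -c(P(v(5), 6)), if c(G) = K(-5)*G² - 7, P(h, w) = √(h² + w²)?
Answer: -281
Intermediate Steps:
K(l) = 3 - l
v(z) = -⅚ + z/6
c(G) = -7 + 8*G² (c(G) = (3 - 1*(-5))*G² - 7 = (3 + 5)*G² - 7 = 8*G² - 7 = -7 + 8*G²)
-c(P(v(5), 6)) = -(-7 + 8*(√((-⅚ + (⅙)*5)² + 6²))²) = -(-7 + 8*(√((-⅚ + ⅚)² + 36))²) = -(-7 + 8*(√(0² + 36))²) = -(-7 + 8*(√(0 + 36))²) = -(-7 + 8*(√36)²) = -(-7 + 8*6²) = -(-7 + 8*36) = -(-7 + 288) = -1*281 = -281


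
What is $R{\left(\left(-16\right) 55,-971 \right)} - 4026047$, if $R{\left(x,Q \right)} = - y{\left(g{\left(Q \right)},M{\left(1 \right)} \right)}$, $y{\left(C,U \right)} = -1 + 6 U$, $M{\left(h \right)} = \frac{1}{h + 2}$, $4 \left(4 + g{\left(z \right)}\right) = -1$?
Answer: $-4026048$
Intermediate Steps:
$g{\left(z \right)} = - \frac{17}{4}$ ($g{\left(z \right)} = -4 + \frac{1}{4} \left(-1\right) = -4 - \frac{1}{4} = - \frac{17}{4}$)
$M{\left(h \right)} = \frac{1}{2 + h}$
$R{\left(x,Q \right)} = -1$ ($R{\left(x,Q \right)} = - (-1 + \frac{6}{2 + 1}) = - (-1 + \frac{6}{3}) = - (-1 + 6 \cdot \frac{1}{3}) = - (-1 + 2) = \left(-1\right) 1 = -1$)
$R{\left(\left(-16\right) 55,-971 \right)} - 4026047 = -1 - 4026047 = -4026048$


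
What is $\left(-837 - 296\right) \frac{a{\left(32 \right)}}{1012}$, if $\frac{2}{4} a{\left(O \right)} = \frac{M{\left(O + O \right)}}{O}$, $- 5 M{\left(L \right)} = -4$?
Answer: $- \frac{103}{1840} \approx -0.055978$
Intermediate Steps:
$M{\left(L \right)} = \frac{4}{5}$ ($M{\left(L \right)} = \left(- \frac{1}{5}\right) \left(-4\right) = \frac{4}{5}$)
$a{\left(O \right)} = \frac{8}{5 O}$ ($a{\left(O \right)} = 2 \frac{4}{5 O} = \frac{8}{5 O}$)
$\left(-837 - 296\right) \frac{a{\left(32 \right)}}{1012} = \left(-837 - 296\right) \frac{\frac{8}{5} \cdot \frac{1}{32}}{1012} = - 1133 \cdot \frac{8}{5} \cdot \frac{1}{32} \cdot \frac{1}{1012} = - 1133 \cdot \frac{1}{20} \cdot \frac{1}{1012} = \left(-1133\right) \frac{1}{20240} = - \frac{103}{1840}$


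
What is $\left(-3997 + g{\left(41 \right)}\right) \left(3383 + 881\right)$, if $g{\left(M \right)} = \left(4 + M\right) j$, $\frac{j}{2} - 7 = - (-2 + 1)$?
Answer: $-13973128$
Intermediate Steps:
$j = 16$ ($j = 14 + 2 \left(- (-2 + 1)\right) = 14 + 2 \left(\left(-1\right) \left(-1\right)\right) = 14 + 2 \cdot 1 = 14 + 2 = 16$)
$g{\left(M \right)} = 64 + 16 M$ ($g{\left(M \right)} = \left(4 + M\right) 16 = 64 + 16 M$)
$\left(-3997 + g{\left(41 \right)}\right) \left(3383 + 881\right) = \left(-3997 + \left(64 + 16 \cdot 41\right)\right) \left(3383 + 881\right) = \left(-3997 + \left(64 + 656\right)\right) 4264 = \left(-3997 + 720\right) 4264 = \left(-3277\right) 4264 = -13973128$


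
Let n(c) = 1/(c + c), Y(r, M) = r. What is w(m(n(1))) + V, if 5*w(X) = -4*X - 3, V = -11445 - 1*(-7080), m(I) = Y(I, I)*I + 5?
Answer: -21849/5 ≈ -4369.8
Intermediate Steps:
n(c) = 1/(2*c)
m(I) = 5 + I**2 (m(I) = I*I + 5 = I**2 + 5 = 5 + I**2)
V = -4365 (V = -11445 + 7080 = -4365)
w(X) = -3/5 - 4*X/5 (w(X) = (-4*X - 3)/5 = (-3 - 4*X)/5 = -3/5 - 4*X/5)
w(m(n(1))) + V = (-3/5 - 4*(5 + ((1/2)/1)**2)/5) - 4365 = (-3/5 - 4*(5 + ((1/2)*1)**2)/5) - 4365 = (-3/5 - 4*(5 + (1/2)**2)/5) - 4365 = (-3/5 - 4*(5 + 1/4)/5) - 4365 = (-3/5 - 4/5*21/4) - 4365 = (-3/5 - 21/5) - 4365 = -24/5 - 4365 = -21849/5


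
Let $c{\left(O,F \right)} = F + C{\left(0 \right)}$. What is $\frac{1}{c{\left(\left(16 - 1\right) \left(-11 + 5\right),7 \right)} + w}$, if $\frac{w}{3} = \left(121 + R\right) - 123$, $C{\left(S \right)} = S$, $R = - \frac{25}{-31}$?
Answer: $\frac{31}{106} \approx 0.29245$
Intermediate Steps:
$R = \frac{25}{31}$ ($R = \left(-25\right) \left(- \frac{1}{31}\right) = \frac{25}{31} \approx 0.80645$)
$w = - \frac{111}{31}$ ($w = 3 \left(\left(121 + \frac{25}{31}\right) - 123\right) = 3 \left(\frac{3776}{31} - 123\right) = 3 \left(- \frac{37}{31}\right) = - \frac{111}{31} \approx -3.5806$)
$c{\left(O,F \right)} = F$ ($c{\left(O,F \right)} = F + 0 = F$)
$\frac{1}{c{\left(\left(16 - 1\right) \left(-11 + 5\right),7 \right)} + w} = \frac{1}{7 - \frac{111}{31}} = \frac{1}{\frac{106}{31}} = \frac{31}{106}$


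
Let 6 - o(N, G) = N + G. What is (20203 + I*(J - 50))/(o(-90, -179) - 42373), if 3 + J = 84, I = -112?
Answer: -16731/42098 ≈ -0.39743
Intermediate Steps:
J = 81 (J = -3 + 84 = 81)
o(N, G) = 6 - G - N (o(N, G) = 6 - (N + G) = 6 - (G + N) = 6 + (-G - N) = 6 - G - N)
(20203 + I*(J - 50))/(o(-90, -179) - 42373) = (20203 - 112*(81 - 50))/((6 - 1*(-179) - 1*(-90)) - 42373) = (20203 - 112*31)/((6 + 179 + 90) - 42373) = (20203 - 3472)/(275 - 42373) = 16731/(-42098) = 16731*(-1/42098) = -16731/42098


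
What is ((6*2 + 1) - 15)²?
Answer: 4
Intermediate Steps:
((6*2 + 1) - 15)² = ((12 + 1) - 15)² = (13 - 15)² = (-2)² = 4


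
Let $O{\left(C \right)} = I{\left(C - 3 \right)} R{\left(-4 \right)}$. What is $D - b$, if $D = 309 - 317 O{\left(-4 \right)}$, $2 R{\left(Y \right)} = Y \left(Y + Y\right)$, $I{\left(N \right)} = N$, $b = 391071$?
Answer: $-355258$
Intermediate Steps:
$R{\left(Y \right)} = Y^{2}$ ($R{\left(Y \right)} = \frac{Y \left(Y + Y\right)}{2} = \frac{Y 2 Y}{2} = \frac{2 Y^{2}}{2} = Y^{2}$)
$O{\left(C \right)} = -48 + 16 C$ ($O{\left(C \right)} = \left(C - 3\right) \left(-4\right)^{2} = \left(-3 + C\right) 16 = -48 + 16 C$)
$D = 35813$ ($D = 309 - 317 \left(-48 + 16 \left(-4\right)\right) = 309 - 317 \left(-48 - 64\right) = 309 - -35504 = 309 + 35504 = 35813$)
$D - b = 35813 - 391071 = -355258$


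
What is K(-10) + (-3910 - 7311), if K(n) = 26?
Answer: -11195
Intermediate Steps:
K(-10) + (-3910 - 7311) = 26 + (-3910 - 7311) = 26 - 11221 = -11195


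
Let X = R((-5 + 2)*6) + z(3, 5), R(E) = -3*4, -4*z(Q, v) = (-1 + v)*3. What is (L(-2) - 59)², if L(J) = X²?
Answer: 27556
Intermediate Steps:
z(Q, v) = ¾ - 3*v/4 (z(Q, v) = -(-1 + v)*3/4 = -(-3 + 3*v)/4 = ¾ - 3*v/4)
R(E) = -12
X = -15 (X = -12 + (¾ - ¾*5) = -12 + (¾ - 15/4) = -12 - 3 = -15)
L(J) = 225 (L(J) = (-15)² = 225)
(L(-2) - 59)² = (225 - 59)² = 166² = 27556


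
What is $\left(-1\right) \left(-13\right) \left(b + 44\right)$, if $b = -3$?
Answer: $533$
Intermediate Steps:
$\left(-1\right) \left(-13\right) \left(b + 44\right) = \left(-1\right) \left(-13\right) \left(-3 + 44\right) = 13 \cdot 41 = 533$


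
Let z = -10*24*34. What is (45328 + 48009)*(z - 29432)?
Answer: -3508724504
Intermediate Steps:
z = -8160 (z = -240*34 = -8160)
(45328 + 48009)*(z - 29432) = (45328 + 48009)*(-8160 - 29432) = 93337*(-37592) = -3508724504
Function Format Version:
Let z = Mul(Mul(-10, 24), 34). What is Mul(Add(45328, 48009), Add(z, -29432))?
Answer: -3508724504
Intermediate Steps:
z = -8160 (z = Mul(-240, 34) = -8160)
Mul(Add(45328, 48009), Add(z, -29432)) = Mul(Add(45328, 48009), Add(-8160, -29432)) = Mul(93337, -37592) = -3508724504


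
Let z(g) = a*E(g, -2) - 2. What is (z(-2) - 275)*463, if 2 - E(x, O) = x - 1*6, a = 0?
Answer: -128251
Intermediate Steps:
E(x, O) = 8 - x (E(x, O) = 2 - (x - 1*6) = 2 - (x - 6) = 2 - (-6 + x) = 2 + (6 - x) = 8 - x)
z(g) = -2 (z(g) = 0*(8 - g) - 2 = 0 - 2 = -2)
(z(-2) - 275)*463 = (-2 - 275)*463 = -277*463 = -128251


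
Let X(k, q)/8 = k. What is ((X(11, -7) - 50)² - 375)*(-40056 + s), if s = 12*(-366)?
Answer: -47514912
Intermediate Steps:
X(k, q) = 8*k
s = -4392
((X(11, -7) - 50)² - 375)*(-40056 + s) = ((8*11 - 50)² - 375)*(-40056 - 4392) = ((88 - 50)² - 375)*(-44448) = (38² - 375)*(-44448) = (1444 - 375)*(-44448) = 1069*(-44448) = -47514912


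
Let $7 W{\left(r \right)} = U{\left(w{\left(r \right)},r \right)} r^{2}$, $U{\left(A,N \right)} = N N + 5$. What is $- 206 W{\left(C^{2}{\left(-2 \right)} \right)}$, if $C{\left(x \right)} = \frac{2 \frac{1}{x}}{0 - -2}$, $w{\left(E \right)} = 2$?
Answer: $- \frac{8343}{896} \approx -9.3114$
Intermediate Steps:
$C{\left(x \right)} = \frac{1}{x}$ ($C{\left(x \right)} = \frac{2 \frac{1}{x}}{0 + 2} = \frac{2 \frac{1}{x}}{2} = \frac{2}{x} \frac{1}{2} = \frac{1}{x}$)
$U{\left(A,N \right)} = 5 + N^{2}$ ($U{\left(A,N \right)} = N^{2} + 5 = 5 + N^{2}$)
$W{\left(r \right)} = \frac{r^{2} \left(5 + r^{2}\right)}{7}$ ($W{\left(r \right)} = \frac{\left(5 + r^{2}\right) r^{2}}{7} = \frac{r^{2} \left(5 + r^{2}\right)}{7}$)
$- 206 W{\left(C^{2}{\left(-2 \right)} \right)} = - 206 \frac{\left(\left(\frac{1}{-2}\right)^{2}\right)^{2} \left(5 + \left(\left(\frac{1}{-2}\right)^{2}\right)^{2}\right)}{7} = - 206 \frac{\left(\left(- \frac{1}{2}\right)^{2}\right)^{2} \left(5 + \left(\left(- \frac{1}{2}\right)^{2}\right)^{2}\right)}{7} = - 206 \frac{5 + \left(\frac{1}{4}\right)^{2}}{7 \cdot 16} = - 206 \cdot \frac{1}{7} \cdot \frac{1}{16} \left(5 + \frac{1}{16}\right) = - 206 \cdot \frac{1}{7} \cdot \frac{1}{16} \cdot \frac{81}{16} = \left(-206\right) \frac{81}{1792} = - \frac{8343}{896}$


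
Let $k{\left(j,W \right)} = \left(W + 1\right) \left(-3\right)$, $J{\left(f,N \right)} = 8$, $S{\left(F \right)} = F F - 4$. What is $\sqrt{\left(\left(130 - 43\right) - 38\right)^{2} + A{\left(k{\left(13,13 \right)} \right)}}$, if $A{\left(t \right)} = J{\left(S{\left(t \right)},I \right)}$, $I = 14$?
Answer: $\sqrt{2409} \approx 49.082$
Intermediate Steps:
$S{\left(F \right)} = -4 + F^{2}$ ($S{\left(F \right)} = F^{2} - 4 = -4 + F^{2}$)
$k{\left(j,W \right)} = -3 - 3 W$ ($k{\left(j,W \right)} = \left(1 + W\right) \left(-3\right) = -3 - 3 W$)
$A{\left(t \right)} = 8$
$\sqrt{\left(\left(130 - 43\right) - 38\right)^{2} + A{\left(k{\left(13,13 \right)} \right)}} = \sqrt{\left(\left(130 - 43\right) - 38\right)^{2} + 8} = \sqrt{\left(87 - 38\right)^{2} + 8} = \sqrt{49^{2} + 8} = \sqrt{2401 + 8} = \sqrt{2409}$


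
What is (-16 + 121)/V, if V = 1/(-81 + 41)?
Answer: -4200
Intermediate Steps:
V = -1/40 (V = 1/(-40) = -1/40 ≈ -0.025000)
(-16 + 121)/V = (-16 + 121)/(-1/40) = -40*105 = -4200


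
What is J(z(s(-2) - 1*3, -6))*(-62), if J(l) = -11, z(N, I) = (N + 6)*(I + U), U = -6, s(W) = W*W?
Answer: 682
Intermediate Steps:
s(W) = W**2
z(N, I) = (-6 + I)*(6 + N) (z(N, I) = (N + 6)*(I - 6) = (6 + N)*(-6 + I) = (-6 + I)*(6 + N))
J(z(s(-2) - 1*3, -6))*(-62) = -11*(-62) = 682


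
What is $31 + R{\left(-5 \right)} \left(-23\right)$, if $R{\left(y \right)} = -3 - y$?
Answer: $-15$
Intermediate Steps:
$31 + R{\left(-5 \right)} \left(-23\right) = 31 + \left(-3 - -5\right) \left(-23\right) = 31 + \left(-3 + 5\right) \left(-23\right) = 31 + 2 \left(-23\right) = 31 - 46 = -15$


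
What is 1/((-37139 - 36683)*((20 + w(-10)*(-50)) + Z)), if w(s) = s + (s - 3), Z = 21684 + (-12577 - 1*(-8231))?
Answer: -1/1366297576 ≈ -7.3191e-10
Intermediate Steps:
Z = 17338 (Z = 21684 + (-12577 + 8231) = 21684 - 4346 = 17338)
w(s) = -3 + 2*s (w(s) = s + (-3 + s) = -3 + 2*s)
1/((-37139 - 36683)*((20 + w(-10)*(-50)) + Z)) = 1/((-37139 - 36683)*((20 + (-3 + 2*(-10))*(-50)) + 17338)) = 1/(-73822*((20 + (-3 - 20)*(-50)) + 17338)) = 1/(-73822*((20 - 23*(-50)) + 17338)) = 1/(-73822*((20 + 1150) + 17338)) = 1/(-73822*(1170 + 17338)) = 1/(-73822*18508) = 1/(-1366297576) = -1/1366297576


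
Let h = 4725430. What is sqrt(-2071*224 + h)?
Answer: sqrt(4261526) ≈ 2064.3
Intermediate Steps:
sqrt(-2071*224 + h) = sqrt(-2071*224 + 4725430) = sqrt(-463904 + 4725430) = sqrt(4261526)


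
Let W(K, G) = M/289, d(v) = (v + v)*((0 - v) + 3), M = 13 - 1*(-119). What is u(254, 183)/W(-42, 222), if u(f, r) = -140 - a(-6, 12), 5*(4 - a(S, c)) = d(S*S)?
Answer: -74562/55 ≈ -1355.7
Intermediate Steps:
M = 132 (M = 13 + 119 = 132)
d(v) = 2*v*(3 - v) (d(v) = (2*v)*(-v + 3) = (2*v)*(3 - v) = 2*v*(3 - v))
W(K, G) = 132/289
a(S, c) = 4 - 2*S**2*(3 - S**2)/5 (a(S, c) = 4 - 2*S*S*(3 - S*S)/5 = 4 - 2*S**2*(3 - S**2)/5)
u(f, r) = -3096/5 (u(f, r) = -140 - (4 + (2/5)*(-6)**2*(-3 + (-6)**2)) = -140 - (4 + (2/5)*36*(-3 + 36)) = -140 - (4 + (2/5)*36*33) = -140 - (4 + 2376/5) = -140 - 1*2396/5 = -140 - 2396/5 = -3096/5)
u(254, 183)/W(-42, 222) = -3096/(5*132/289) = -3096/5*289/132 = -74562/55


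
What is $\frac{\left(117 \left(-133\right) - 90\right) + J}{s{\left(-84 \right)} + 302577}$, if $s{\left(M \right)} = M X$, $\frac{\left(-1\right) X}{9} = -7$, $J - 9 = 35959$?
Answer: $\frac{20317}{297285} \approx 0.068342$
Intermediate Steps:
$J = 35968$ ($J = 9 + 35959 = 35968$)
$X = 63$ ($X = \left(-9\right) \left(-7\right) = 63$)
$s{\left(M \right)} = 63 M$ ($s{\left(M \right)} = M 63 = 63 M$)
$\frac{\left(117 \left(-133\right) - 90\right) + J}{s{\left(-84 \right)} + 302577} = \frac{\left(117 \left(-133\right) - 90\right) + 35968}{63 \left(-84\right) + 302577} = \frac{\left(-15561 - 90\right) + 35968}{-5292 + 302577} = \frac{-15651 + 35968}{297285} = 20317 \cdot \frac{1}{297285} = \frac{20317}{297285}$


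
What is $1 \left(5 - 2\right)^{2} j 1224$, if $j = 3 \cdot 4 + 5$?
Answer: $187272$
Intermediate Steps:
$j = 17$ ($j = 12 + 5 = 17$)
$1 \left(5 - 2\right)^{2} j 1224 = 1 \left(5 - 2\right)^{2} \cdot 17 \cdot 1224 = 1 \cdot 3^{2} \cdot 17 \cdot 1224 = 1 \cdot 9 \cdot 17 \cdot 1224 = 9 \cdot 17 \cdot 1224 = 153 \cdot 1224 = 187272$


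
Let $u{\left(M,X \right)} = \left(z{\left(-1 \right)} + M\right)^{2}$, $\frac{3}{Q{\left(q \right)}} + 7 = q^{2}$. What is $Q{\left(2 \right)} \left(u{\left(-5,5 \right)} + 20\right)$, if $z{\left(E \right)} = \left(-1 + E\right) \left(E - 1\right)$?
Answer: $-21$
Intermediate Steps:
$Q{\left(q \right)} = \frac{3}{-7 + q^{2}}$
$z{\left(E \right)} = \left(-1 + E\right)^{2}$ ($z{\left(E \right)} = \left(-1 + E\right) \left(-1 + E\right) = \left(-1 + E\right)^{2}$)
$u{\left(M,X \right)} = \left(4 + M\right)^{2}$ ($u{\left(M,X \right)} = \left(\left(-1 - 1\right)^{2} + M\right)^{2} = \left(\left(-2\right)^{2} + M\right)^{2} = \left(4 + M\right)^{2}$)
$Q{\left(2 \right)} \left(u{\left(-5,5 \right)} + 20\right) = \frac{3}{-7 + 2^{2}} \left(\left(4 - 5\right)^{2} + 20\right) = \frac{3}{-7 + 4} \left(\left(-1\right)^{2} + 20\right) = \frac{3}{-3} \left(1 + 20\right) = 3 \left(- \frac{1}{3}\right) 21 = \left(-1\right) 21 = -21$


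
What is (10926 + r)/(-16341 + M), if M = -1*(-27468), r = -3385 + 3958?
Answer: 3833/3709 ≈ 1.0334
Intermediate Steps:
r = 573
M = 27468
(10926 + r)/(-16341 + M) = (10926 + 573)/(-16341 + 27468) = 11499/11127 = 11499*(1/11127) = 3833/3709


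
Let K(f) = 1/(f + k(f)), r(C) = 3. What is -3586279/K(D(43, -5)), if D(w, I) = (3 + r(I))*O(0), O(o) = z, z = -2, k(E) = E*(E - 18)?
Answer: -1248025092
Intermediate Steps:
k(E) = E*(-18 + E)
O(o) = -2
D(w, I) = -12 (D(w, I) = (3 + 3)*(-2) = 6*(-2) = -12)
K(f) = 1/(f + f*(-18 + f))
-3586279/K(D(43, -5)) = -3586279/(1/((-12)*(-17 - 12))) = -3586279/((-1/12/(-29))) = -3586279/((-1/12*(-1/29))) = -3586279/1/348 = -3586279*348 = -1248025092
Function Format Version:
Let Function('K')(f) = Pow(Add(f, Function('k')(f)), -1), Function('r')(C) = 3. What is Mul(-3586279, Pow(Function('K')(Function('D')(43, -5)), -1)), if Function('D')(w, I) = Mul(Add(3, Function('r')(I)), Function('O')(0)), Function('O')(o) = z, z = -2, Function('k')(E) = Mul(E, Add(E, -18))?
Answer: -1248025092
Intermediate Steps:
Function('k')(E) = Mul(E, Add(-18, E))
Function('O')(o) = -2
Function('D')(w, I) = -12 (Function('D')(w, I) = Mul(Add(3, 3), -2) = Mul(6, -2) = -12)
Function('K')(f) = Pow(Add(f, Mul(f, Add(-18, f))), -1)
Mul(-3586279, Pow(Function('K')(Function('D')(43, -5)), -1)) = Mul(-3586279, Pow(Mul(Pow(-12, -1), Pow(Add(-17, -12), -1)), -1)) = Mul(-3586279, Pow(Mul(Rational(-1, 12), Pow(-29, -1)), -1)) = Mul(-3586279, Pow(Mul(Rational(-1, 12), Rational(-1, 29)), -1)) = Mul(-3586279, Pow(Rational(1, 348), -1)) = Mul(-3586279, 348) = -1248025092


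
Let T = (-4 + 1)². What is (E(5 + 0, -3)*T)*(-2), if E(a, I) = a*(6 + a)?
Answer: -990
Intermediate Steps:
T = 9 (T = (-3)² = 9)
(E(5 + 0, -3)*T)*(-2) = (((5 + 0)*(6 + (5 + 0)))*9)*(-2) = ((5*(6 + 5))*9)*(-2) = ((5*11)*9)*(-2) = (55*9)*(-2) = 495*(-2) = -990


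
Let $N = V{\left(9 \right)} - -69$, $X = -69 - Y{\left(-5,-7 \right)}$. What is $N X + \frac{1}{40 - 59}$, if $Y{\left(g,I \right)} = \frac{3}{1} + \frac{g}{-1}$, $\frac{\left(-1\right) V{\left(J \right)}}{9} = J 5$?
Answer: $\frac{491567}{19} \approx 25872.0$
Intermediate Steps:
$V{\left(J \right)} = - 45 J$ ($V{\left(J \right)} = - 9 J 5 = - 9 \cdot 5 J = - 45 J$)
$Y{\left(g,I \right)} = 3 - g$ ($Y{\left(g,I \right)} = 3 \cdot 1 + g \left(-1\right) = 3 - g$)
$X = -77$ ($X = -69 - \left(3 - -5\right) = -69 - \left(3 + 5\right) = -69 - 8 = -77$)
$N = -336$ ($N = \left(-45\right) 9 - -69 = -405 + 69 = -336$)
$N X + \frac{1}{40 - 59} = \left(-336\right) \left(-77\right) + \frac{1}{40 - 59} = 25872 + \frac{1}{-19} = 25872 - \frac{1}{19} = \frac{491567}{19}$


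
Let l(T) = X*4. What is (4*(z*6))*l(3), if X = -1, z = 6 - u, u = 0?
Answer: -576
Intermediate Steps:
z = 6 (z = 6 - 1*0 = 6 + 0 = 6)
l(T) = -4 (l(T) = -1*4 = -4)
(4*(z*6))*l(3) = (4*(6*6))*(-4) = (4*36)*(-4) = 144*(-4) = -576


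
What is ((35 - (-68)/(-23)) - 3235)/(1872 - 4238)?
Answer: 5262/3887 ≈ 1.3537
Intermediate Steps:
((35 - (-68)/(-23)) - 3235)/(1872 - 4238) = ((35 - (-68)*(-1)/23) - 3235)/(-2366) = ((35 - 4*17/23) - 3235)*(-1/2366) = ((35 - 68/23) - 3235)*(-1/2366) = (737/23 - 3235)*(-1/2366) = -73668/23*(-1/2366) = 5262/3887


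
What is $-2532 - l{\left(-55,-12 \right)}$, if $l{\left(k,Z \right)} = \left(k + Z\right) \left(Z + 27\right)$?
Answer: $-1527$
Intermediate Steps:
$l{\left(k,Z \right)} = \left(27 + Z\right) \left(Z + k\right)$ ($l{\left(k,Z \right)} = \left(Z + k\right) \left(27 + Z\right) = \left(27 + Z\right) \left(Z + k\right)$)
$-2532 - l{\left(-55,-12 \right)} = -2532 - \left(\left(-12\right)^{2} + 27 \left(-12\right) + 27 \left(-55\right) - -660\right) = -2532 - \left(144 - 324 - 1485 + 660\right) = -2532 - -1005 = -2532 + 1005 = -1527$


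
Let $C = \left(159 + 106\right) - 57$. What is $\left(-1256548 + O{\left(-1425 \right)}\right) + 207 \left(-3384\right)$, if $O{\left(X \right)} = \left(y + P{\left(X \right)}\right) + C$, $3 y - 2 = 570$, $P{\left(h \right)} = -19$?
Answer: $- \frac{5869969}{3} \approx -1.9567 \cdot 10^{6}$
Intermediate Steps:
$C = 208$ ($C = 265 - 57 = 208$)
$y = \frac{572}{3}$ ($y = \frac{2}{3} + \frac{1}{3} \cdot 570 = \frac{2}{3} + 190 = \frac{572}{3} \approx 190.67$)
$O{\left(X \right)} = \frac{1139}{3}$ ($O{\left(X \right)} = \left(\frac{572}{3} - 19\right) + 208 = \frac{515}{3} + 208 = \frac{1139}{3}$)
$\left(-1256548 + O{\left(-1425 \right)}\right) + 207 \left(-3384\right) = \left(-1256548 + \frac{1139}{3}\right) + 207 \left(-3384\right) = - \frac{3768505}{3} - 700488 = - \frac{5869969}{3}$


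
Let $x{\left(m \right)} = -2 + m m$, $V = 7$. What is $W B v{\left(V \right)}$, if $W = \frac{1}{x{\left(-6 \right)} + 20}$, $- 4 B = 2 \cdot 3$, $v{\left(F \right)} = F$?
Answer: $- \frac{7}{36} \approx -0.19444$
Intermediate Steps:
$B = - \frac{3}{2}$ ($B = - \frac{2 \cdot 3}{4} = \left(- \frac{1}{4}\right) 6 = - \frac{3}{2} \approx -1.5$)
$x{\left(m \right)} = -2 + m^{2}$
$W = \frac{1}{54}$ ($W = \frac{1}{\left(-2 + \left(-6\right)^{2}\right) + 20} = \frac{1}{\left(-2 + 36\right) + 20} = \frac{1}{34 + 20} = \frac{1}{54} \approx 0.018519$)
$W B v{\left(V \right)} = \frac{1}{54} \left(- \frac{3}{2}\right) 7 = \left(- \frac{1}{36}\right) 7 = - \frac{7}{36}$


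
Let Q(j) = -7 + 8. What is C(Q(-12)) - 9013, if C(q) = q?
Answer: -9012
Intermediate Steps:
Q(j) = 1
C(Q(-12)) - 9013 = 1 - 9013 = -9012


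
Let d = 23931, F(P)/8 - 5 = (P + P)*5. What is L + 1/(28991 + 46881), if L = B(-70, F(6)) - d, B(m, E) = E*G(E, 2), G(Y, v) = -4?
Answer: -1973506591/75872 ≈ -26011.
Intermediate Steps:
F(P) = 40 + 80*P (F(P) = 40 + 8*((P + P)*5) = 40 + 8*((2*P)*5) = 40 + 8*(10*P) = 40 + 80*P)
B(m, E) = -4*E (B(m, E) = E*(-4) = -4*E)
L = -26011 (L = -4*(40 + 80*6) - 1*23931 = -4*(40 + 480) - 23931 = -4*520 - 23931 = -2080 - 23931 = -26011)
L + 1/(28991 + 46881) = -26011 + 1/(28991 + 46881) = -26011 + 1/75872 = -1973506591/75872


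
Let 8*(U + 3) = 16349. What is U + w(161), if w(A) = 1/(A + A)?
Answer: 2628329/1288 ≈ 2040.6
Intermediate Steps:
U = 16325/8 (U = -3 + (⅛)*16349 = -3 + 16349/8 = 16325/8 ≈ 2040.6)
w(A) = 1/(2*A)
U + w(161) = 16325/8 + (½)/161 = 16325/8 + (½)*(1/161) = 16325/8 + 1/322 = 2628329/1288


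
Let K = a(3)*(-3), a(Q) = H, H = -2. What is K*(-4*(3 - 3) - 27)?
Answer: -162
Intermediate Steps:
a(Q) = -2
K = 6 (K = -2*(-3) = 6)
K*(-4*(3 - 3) - 27) = 6*(-4*(3 - 3) - 27) = 6*(-4*0 - 27) = 6*(0 - 27) = 6*(-27) = -162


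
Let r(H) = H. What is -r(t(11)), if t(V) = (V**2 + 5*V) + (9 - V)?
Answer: -174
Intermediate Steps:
t(V) = 9 + V**2 + 4*V
-r(t(11)) = -(9 + 11**2 + 4*11) = -(9 + 121 + 44) = -1*174 = -174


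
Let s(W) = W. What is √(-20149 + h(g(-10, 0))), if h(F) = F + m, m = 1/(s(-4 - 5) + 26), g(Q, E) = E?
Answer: 2*I*√1455761/17 ≈ 141.95*I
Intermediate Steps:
m = 1/17 (m = 1/((-4 - 5) + 26) = 1/(-9 + 26) = 1/17 ≈ 0.058824)
h(F) = 1/17 + F (h(F) = F + 1/17 = 1/17 + F)
√(-20149 + h(g(-10, 0))) = √(-20149 + (1/17 + 0)) = √(-20149 + 1/17) = √(-342532/17) = 2*I*√1455761/17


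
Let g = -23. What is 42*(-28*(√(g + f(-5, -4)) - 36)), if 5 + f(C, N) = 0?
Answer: 42336 - 2352*I*√7 ≈ 42336.0 - 6222.8*I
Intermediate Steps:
f(C, N) = -5 (f(C, N) = -5 + 0 = -5)
42*(-28*(√(g + f(-5, -4)) - 36)) = 42*(-28*(√(-23 - 5) - 36)) = 42*(-28*(√(-28) - 36)) = 42*(-28*(2*I*√7 - 36)) = 42*(-28*(-36 + 2*I*√7)) = 42*(1008 - 56*I*√7) = 42336 - 2352*I*√7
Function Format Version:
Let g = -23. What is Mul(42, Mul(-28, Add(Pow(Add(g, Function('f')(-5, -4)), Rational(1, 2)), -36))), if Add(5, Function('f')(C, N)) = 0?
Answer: Add(42336, Mul(-2352, I, Pow(7, Rational(1, 2)))) ≈ Add(42336., Mul(-6222.8, I))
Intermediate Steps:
Function('f')(C, N) = -5 (Function('f')(C, N) = Add(-5, 0) = -5)
Mul(42, Mul(-28, Add(Pow(Add(g, Function('f')(-5, -4)), Rational(1, 2)), -36))) = Mul(42, Mul(-28, Add(Pow(Add(-23, -5), Rational(1, 2)), -36))) = Mul(42, Mul(-28, Add(Pow(-28, Rational(1, 2)), -36))) = Mul(42, Mul(-28, Add(Mul(2, I, Pow(7, Rational(1, 2))), -36))) = Mul(42, Mul(-28, Add(-36, Mul(2, I, Pow(7, Rational(1, 2)))))) = Mul(42, Add(1008, Mul(-56, I, Pow(7, Rational(1, 2))))) = Add(42336, Mul(-2352, I, Pow(7, Rational(1, 2))))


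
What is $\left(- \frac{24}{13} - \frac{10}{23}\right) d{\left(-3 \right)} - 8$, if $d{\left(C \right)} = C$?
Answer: $- \frac{346}{299} \approx -1.1572$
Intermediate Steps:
$\left(- \frac{24}{13} - \frac{10}{23}\right) d{\left(-3 \right)} - 8 = \left(- \frac{24}{13} - \frac{10}{23}\right) \left(-3\right) - 8 = \left(- \frac{682}{299}\right) \left(-3\right) - 8 = \frac{2046}{299} - 8 = - \frac{346}{299}$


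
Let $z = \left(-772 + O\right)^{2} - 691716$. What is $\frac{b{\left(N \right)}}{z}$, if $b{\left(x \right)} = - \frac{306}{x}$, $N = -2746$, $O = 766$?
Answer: $- \frac{51}{316558880} \approx -1.6111 \cdot 10^{-7}$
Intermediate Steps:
$z = -691680$ ($z = \left(-772 + 766\right)^{2} - 691716 = \left(-6\right)^{2} - 691716 = 36 - 691716 = -691680$)
$\frac{b{\left(N \right)}}{z} = \frac{\left(-306\right) \frac{1}{-2746}}{-691680} = \left(-306\right) \left(- \frac{1}{2746}\right) \left(- \frac{1}{691680}\right) = \frac{153}{1373} \left(- \frac{1}{691680}\right) = - \frac{51}{316558880}$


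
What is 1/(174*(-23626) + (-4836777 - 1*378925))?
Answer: -1/9326626 ≈ -1.0722e-7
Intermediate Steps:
1/(174*(-23626) + (-4836777 - 1*378925)) = 1/(-4110924 + (-4836777 - 378925)) = 1/(-4110924 - 5215702) = 1/(-9326626) = -1/9326626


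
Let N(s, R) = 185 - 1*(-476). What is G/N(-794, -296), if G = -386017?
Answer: -386017/661 ≈ -583.99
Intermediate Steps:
N(s, R) = 661 (N(s, R) = 185 + 476 = 661)
G/N(-794, -296) = -386017/661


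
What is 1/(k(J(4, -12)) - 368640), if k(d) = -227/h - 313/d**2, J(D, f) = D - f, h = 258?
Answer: -33024/12174036793 ≈ -2.7127e-6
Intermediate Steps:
k(d) = -227/258 - 313/d**2
1/(k(J(4, -12)) - 368640) = 1/((-227/258 - 313/(4 - 1*(-12))**2) - 368640) = 1/((-227/258 - 313/(4 + 12)**2) - 368640) = 1/((-227/258 - 313/16**2) - 368640) = 1/((-227/258 - 313*1/256) - 368640) = 1/((-227/258 - 313/256) - 368640) = 1/(-69433/33024 - 368640) = 1/(-12174036793/33024) = -33024/12174036793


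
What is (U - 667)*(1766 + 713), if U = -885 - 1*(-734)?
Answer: -2027822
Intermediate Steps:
U = -151 (U = -885 + 734 = -151)
(U - 667)*(1766 + 713) = (-151 - 667)*(1766 + 713) = -818*2479 = -2027822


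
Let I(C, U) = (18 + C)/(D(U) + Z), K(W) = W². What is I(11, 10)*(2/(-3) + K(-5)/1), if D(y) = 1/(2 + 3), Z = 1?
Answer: 10585/18 ≈ 588.06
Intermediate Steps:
D(y) = ⅕ (D(y) = 1/5 = ⅕)
I(C, U) = 15 + 5*C/6 (I(C, U) = (18 + C)/(⅕ + 1) = (18 + C)/(6/5) = (18 + C)*(⅚) = 15 + 5*C/6)
I(11, 10)*(2/(-3) + K(-5)/1) = (15 + (⅚)*11)*(2/(-3) + (-5)²/1) = (15 + 55/6)*(2*(-⅓) + 25*1) = 145*(-⅔ + 25)/6 = (145/6)*(73/3) = 10585/18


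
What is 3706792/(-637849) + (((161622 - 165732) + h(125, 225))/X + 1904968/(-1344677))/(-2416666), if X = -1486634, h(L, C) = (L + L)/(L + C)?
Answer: -125353043558377559020438201/21570220700358662951714284 ≈ -5.8114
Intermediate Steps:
h(L, C) = 2*L/(C + L) (h(L, C) = (2*L)/(C + L) = 2*L/(C + L))
3706792/(-637849) + (((161622 - 165732) + h(125, 225))/X + 1904968/(-1344677))/(-2416666) = 3706792/(-637849) + (((161622 - 165732) + 2*125/(225 + 125))/(-1486634) + 1904968/(-1344677))/(-2416666) = 3706792*(-1/637849) + ((-4110 + 2*125/350)*(-1/1486634) + 1904968*(-1/1344677))*(-1/2416666) = -3706792/637849 + ((-4110 + 2*125*(1/350))*(-1/1486634) - 1904968/1344677)*(-1/2416666) = -3706792/637849 + ((-4110 + 5/7)*(-1/1486634) - 1904968/1344677)*(-1/2416666) = -3706792/637849 + (-28765/7*(-1/1486634) - 1904968/1344677)*(-1/2416666) = -3706792/637849 + (28765/10406438 - 1904968/1344677)*(-1/2416666) = -3706792/637849 - 19785251750079/13993297830526*(-1/2416666) = -3706792/637849 + 19785251750079/33817127094905946316 = -125353043558377559020438201/21570220700358662951714284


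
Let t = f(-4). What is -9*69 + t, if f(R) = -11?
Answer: -632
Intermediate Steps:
t = -11
-9*69 + t = -9*69 - 11 = -621 - 11 = -632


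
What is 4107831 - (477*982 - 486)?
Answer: 3639903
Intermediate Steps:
4107831 - (477*982 - 486) = 4107831 - (468414 - 486) = 4107831 - 1*467928 = 4107831 - 467928 = 3639903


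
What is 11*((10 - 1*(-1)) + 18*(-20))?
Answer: -3839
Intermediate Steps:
11*((10 - 1*(-1)) + 18*(-20)) = 11*((10 + 1) - 360) = 11*(11 - 360) = 11*(-349) = -3839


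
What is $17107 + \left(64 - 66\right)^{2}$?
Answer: $17111$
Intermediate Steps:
$17107 + \left(64 - 66\right)^{2} = 17107 + \left(-2\right)^{2} = 17107 + 4 = 17111$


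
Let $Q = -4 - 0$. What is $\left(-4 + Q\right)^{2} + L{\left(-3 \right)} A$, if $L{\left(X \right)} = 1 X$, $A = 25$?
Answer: $-11$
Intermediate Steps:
$Q = -4$ ($Q = -4 + 0 = -4$)
$L{\left(X \right)} = X$
$\left(-4 + Q\right)^{2} + L{\left(-3 \right)} A = \left(-4 - 4\right)^{2} - 75 = \left(-8\right)^{2} - 75 = 64 - 75 = -11$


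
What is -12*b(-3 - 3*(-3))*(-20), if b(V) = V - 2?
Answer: 960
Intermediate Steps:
b(V) = -2 + V
-12*b(-3 - 3*(-3))*(-20) = -12*(-2 + (-3 - 3*(-3)))*(-20) = -12*(-2 + (-3 + 9))*(-20) = -12*(-2 + 6)*(-20) = -12*4*(-20) = -48*(-20) = 960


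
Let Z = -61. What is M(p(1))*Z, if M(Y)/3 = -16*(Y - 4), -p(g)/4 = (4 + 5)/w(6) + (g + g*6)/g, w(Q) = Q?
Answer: -111264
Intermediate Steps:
p(g) = -34 (p(g) = -4*((4 + 5)/6 + (g + g*6)/g) = -4*(9*(⅙) + (g + 6*g)/g) = -4*(3/2 + (7*g)/g) = -4*(3/2 + 7) = -4*17/2 = -34)
M(Y) = 192 - 48*Y (M(Y) = 3*(-16*(Y - 4)) = 3*(-16*(-4 + Y)) = 3*(64 - 16*Y) = 192 - 48*Y)
M(p(1))*Z = (192 - 48*(-34))*(-61) = (192 + 1632)*(-61) = 1824*(-61) = -111264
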